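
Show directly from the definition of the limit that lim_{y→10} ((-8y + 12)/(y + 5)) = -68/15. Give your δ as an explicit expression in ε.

Suppose ε > 0. We want δ > 0 with 0 < |y − 10| < δ ⇒ |(-8y + 12)/(y + 5) + 68/15| < ε.
Combining over a common denominator, (-8y + 12)/(y + 5) + 68/15 = [(-8y + 12)·15 − (-68)·(y + 5)] / [15·(y + 5)] = -52(y − 10) / (15(y + 5)).
So |(-8y + 12)/(y + 5) + 68/15| = 52|y − 10| / (15·|y + 5|).
Restrict δ ≤ 15/2. Then |y − 10| < 15/2 gives |y + 5| = |(y − 10) + 15| ≥ 15 − 15/2 = 15/2.
Hence |(-8y + 12)/(y + 5) + 68/15| < 52|y − 10|/(15·(15/2)) = (104/225)|y − 10|, which is < ε once |y − 10| < (225/104)ε.
Take δ = min(15/2, (225/104)ε). Then 0 < |y − 10| < δ forces both bounds, so |(-8y + 12)/(y + 5) + 68/15| < ε.

δ = min(15/2, (225/104)ε)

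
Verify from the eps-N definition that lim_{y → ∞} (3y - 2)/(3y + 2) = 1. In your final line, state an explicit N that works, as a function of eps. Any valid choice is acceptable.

Suppose eps > 0. We seek N > 0 such that y > N implies |(3y - 2)/(3y + 2) − 1| < eps.
(3y - 2)/(3y + 2) − 1 = (3(3y - 2) − 3(3y + 2)) / (3(3y + 2)) = -12/(3(3y + 2)).
For y > 0 we have 3y + 2 > 3y, so |(3y - 2)/(3y + 2) − 1| = 12/(3(3y + 2)) < 12/(3·3y) = (4/3)/y.
Thus |(3y - 2)/(3y + 2) − 1| < eps whenever y > (4/3)/eps.
Take N = (4/3)/eps. If y > N then |(3y - 2)/(3y + 2) − 1| < (4/3)/y < eps.

N = (4/3)/eps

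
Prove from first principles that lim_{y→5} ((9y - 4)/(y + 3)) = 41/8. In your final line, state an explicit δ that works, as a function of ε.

δ = min(4, (32/31)ε)

Suppose ε > 0. We want δ > 0 with 0 < |y − 5| < δ ⇒ |(9y - 4)/(y + 3) − (41/8)| < ε.
Combining over a common denominator, (9y - 4)/(y + 3) − (41/8) = [(9y - 4)·8 − 41·(y + 3)] / [8·(y + 3)] = 31(y − 5) / (8(y + 3)).
So |(9y - 4)/(y + 3) − (41/8)| = 31|y − 5| / (8·|y + 3|).
Restrict δ ≤ 4. Then |y − 5| < 4 gives |y + 3| = |(y − 5) + 8| ≥ 8 − 4 = 4.
Hence |(9y - 4)/(y + 3) − (41/8)| < 31|y − 5|/(8·4) = (31/32)|y − 5|, which is < ε once |y − 5| < (32/31)ε.
Take δ = min(4, (32/31)ε). Then 0 < |y − 5| < δ forces both bounds, so |(9y - 4)/(y + 3) − (41/8)| < ε.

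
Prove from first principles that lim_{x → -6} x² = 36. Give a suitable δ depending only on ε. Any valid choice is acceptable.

δ = min(2, ε/14)

Suppose ε > 0. We seek δ > 0 with 0 < |x + 6| < δ ⇒ |x² − 36| < ε.
Factor: x² − 36 = (x + 6)(x - 6), so |x² − 36| = |x + 6|·|x - 6|.
Impose δ ≤ 2 so that |x| < 8; then |x - 6| ≤ 14.
Hence |x² − 36| ≤ 14|x + 6|, which is < ε once |x + 6| < ε/14.
Take δ = min(2, ε/14). If 0 < |x + 6| < δ then both bounds hold and |x² − 36| ≤ 14|x + 6| < 14·(ε/14) = ε.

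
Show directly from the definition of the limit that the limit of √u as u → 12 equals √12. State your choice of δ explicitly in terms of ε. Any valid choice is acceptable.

δ = min(12, √12·ε)

Fix ε > 0. We want δ > 0 such that 0 < |u − 12| < δ implies |√u − √12| < ε.
Rationalise: √u − √12 = (u − 12)/(√u + √12), so |√u − √12| = |u − 12|/(√u + √12).
Restrict δ ≤ 12 so that |u − 12| < 12 forces u > 0, and then √u + √12 > √12.
Hence |√u − √12| < |u − 12|/√12, which is < ε once |u − 12| < √12·ε.
Take δ = min(12, √12·ε). If 0 < |u − 12| < δ then u > 0 and |√u − √12| < |u − 12|/√12 < ε.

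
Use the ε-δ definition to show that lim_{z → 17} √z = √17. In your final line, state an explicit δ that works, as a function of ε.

Suppose ε > 0. We want δ > 0 such that 0 < |z − 17| < δ implies |√z − √17| < ε.
Multiplying by the conjugate, |√z − √17| = |z − 17|/(√z + √17).
Restrict δ ≤ 17 so that |z − 17| < 17 forces z > 0, and then √z + √17 > √17.
Hence |√z − √17| < |z − 17|/√17, which is < ε once |z − 17| < √17·ε.
Take δ = min(17, √17·ε). If 0 < |z − 17| < δ then z > 0 and |√z − √17| < |z − 17|/√17 < ε.

δ = min(17, √17·ε)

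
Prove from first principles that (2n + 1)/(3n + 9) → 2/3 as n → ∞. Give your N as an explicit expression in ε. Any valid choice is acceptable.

Let ε > 0 be given. For n ≥ 1, |(2n + 1)/(3n + 9) − (2/3)| = |-15|/(3(3n + 9)) = 15/(3(3n + 9)).
Since 3n + 9 ≥ 3n for n ≥ 1, this is ≤ 15/(3·3n) = (5/3)/n.
So |(2n + 1)/(3n + 9) − (2/3)| < ε whenever n > (5/3)/ε.
Take N = (5/3)/ε. If n > N then |(2n + 1)/(3n + 9) − (2/3)| ≤ (5/3)/n < ε.

N = (5/3)/ε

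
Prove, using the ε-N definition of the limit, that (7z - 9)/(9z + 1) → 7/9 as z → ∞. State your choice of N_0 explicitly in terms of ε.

N_0 = (88/81)/ε

Let ε > 0. We seek N_0 > 0 such that z > N_0 implies |(7z - 9)/(9z + 1) − (7/9)| < ε.
(7z - 9)/(9z + 1) − (7/9) = (9(7z - 9) − 7(9z + 1)) / (9(9z + 1)) = -88/(9(9z + 1)).
For z > 0 we have 9z + 1 > 9z, so |(7z - 9)/(9z + 1) − (7/9)| = 88/(9(9z + 1)) < 88/(9·9z) = (88/81)/z.
Thus |(7z - 9)/(9z + 1) − (7/9)| < ε whenever z > (88/81)/ε.
Take N_0 = (88/81)/ε. If z > N_0 then |(7z - 9)/(9z + 1) − (7/9)| < (88/81)/z < ε.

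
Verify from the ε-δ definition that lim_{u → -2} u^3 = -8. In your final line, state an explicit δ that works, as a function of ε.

Suppose ε > 0. We seek δ > 0 with 0 < |u + 2| < δ ⇒ |u^3 + 8| < ε.
Factor: u^3 + 8 = (u + 2)(u^2 - 2u + 4), so |u^3 + 8| = |u + 2|·|u^2 - 2u + 4|.
Impose δ ≤ 1 so that |u| < 3; then |u^2 - 2u + 4| ≤ 19.
Hence |u^3 + 8| ≤ 19|u + 2|, which is < ε once |u + 2| < ε/19.
Take δ = min(1, ε/19). If 0 < |u + 2| < δ then both bounds hold and |u^3 + 8| ≤ 19|u + 2| < 19·(ε/19) = ε.

δ = min(1, ε/19)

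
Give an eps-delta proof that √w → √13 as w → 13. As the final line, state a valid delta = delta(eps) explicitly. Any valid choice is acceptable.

Fix eps > 0. We want delta > 0 such that 0 < |w − 13| < delta implies |√w − √13| < eps.
Multiplying by the conjugate, |√w − √13| = |w − 13|/(√w + √13).
Restrict delta ≤ 13 so that |w − 13| < 13 forces w > 0, and then √w + √13 > √13.
Hence |√w − √13| < |w − 13|/√13, which is < eps once |w − 13| < √13·eps.
Take delta = min(13, √13·eps). If 0 < |w − 13| < delta then w > 0 and |√w − √13| < |w − 13|/√13 < eps.

delta = min(13, √13·eps)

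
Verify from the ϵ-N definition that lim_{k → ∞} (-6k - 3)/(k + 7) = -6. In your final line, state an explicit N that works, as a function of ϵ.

N = 39/ϵ

Fix ϵ > 0. For k ≥ 1, |(-6k - 3)/(k + 7) + 6| = |39|/((k + 7)) = 39/((k + 7)).
Since k + 7 ≥ k for k ≥ 1, this is ≤ 39/(k) = 39/k.
So |(-6k - 3)/(k + 7) + 6| < ϵ whenever k > 39/ϵ.
Take N = 39/ϵ. If k > N then |(-6k - 3)/(k + 7) + 6| ≤ 39/k < ϵ.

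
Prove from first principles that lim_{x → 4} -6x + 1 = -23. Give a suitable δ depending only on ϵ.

Let ϵ > 0. We need δ > 0 so that 0 < |x − 4| < δ implies |(-6x + 1) + 23| < ϵ.
|(-6x + 1) + 23| = |-6x + 24| = 6|x − 4|.
So 6|x − 4| < ϵ exactly when |x − 4| < ϵ/6.
Take δ = ϵ/6. If 0 < |x − 4| < δ then |(-6x + 1) + 23| = 6|x − 4| < 6·(ϵ/6) = ϵ.

δ = ϵ/6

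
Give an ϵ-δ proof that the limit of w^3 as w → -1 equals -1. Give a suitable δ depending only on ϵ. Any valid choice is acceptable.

Let ϵ > 0 be given. We seek δ > 0 with 0 < |w + 1| < δ ⇒ |w^3 + 1| < ϵ.
Factor: w^3 + 1 = (w + 1)(w^2 - w + 1), so |w^3 + 1| = |w + 1|·|w^2 - w + 1|.
Restrict δ ≤ 2. Then |w + 1| < 2 gives |w| < 3, so by the triangle inequality |w^2 - w + 1| ≤ 3^2 + 3 + 1 = 13.
Hence |w^3 + 1| ≤ 13|w + 1|, which is < ϵ once |w + 1| < ϵ/13.
Take δ = min(2, ϵ/13). If 0 < |w + 1| < δ then both bounds hold and |w^3 + 1| ≤ 13|w + 1| < 13·(ϵ/13) = ϵ.

δ = min(2, ϵ/13)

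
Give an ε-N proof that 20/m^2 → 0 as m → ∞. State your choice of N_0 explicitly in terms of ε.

Suppose ε > 0. For m ≥ 1, |20/m^2 − 0| = 20/m^2.
20/m^2 < ε ⇔ m^2 > 20/ε ⇔ m > (20/ε)^{1/2}.
Take N_0 = (20/ε)^{1/2}. Then m > N_0 implies 20/m^2 < ε.

N_0 = (20/ε)^{1/2}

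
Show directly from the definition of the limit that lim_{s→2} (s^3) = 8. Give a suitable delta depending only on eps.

Fix eps > 0. We seek delta > 0 with 0 < |s − 2| < delta ⇒ |s^3 − 8| < eps.
Factor: s^3 − 8 = (s − 2)(s^2 + 2s + 4), so |s^3 − 8| = |s − 2|·|s^2 + 2s + 4|.
Restrict delta ≤ 1. Then |s − 2| < 1 gives |s| < 3, so by the triangle inequality |s^2 + 2s + 4| ≤ 3^2 + 2·3 + 4 = 19.
Hence |s^3 − 8| ≤ 19|s − 2|, which is < eps once |s − 2| < eps/19.
Take delta = min(1, eps/19). If 0 < |s − 2| < delta then both bounds hold and |s^3 − 8| ≤ 19|s − 2| < 19·(eps/19) = eps.

delta = min(1, eps/19)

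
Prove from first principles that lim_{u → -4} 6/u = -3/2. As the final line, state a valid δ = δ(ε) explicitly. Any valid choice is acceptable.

δ = min(2, (4/3)ε)

Suppose ε > 0. We seek δ > 0 such that 0 < |u + 4| < δ implies |6/u + 3/2| < ε.
|6/u + 3/2| = 6·|-4 − u|/(4·|u|) = 6|u + 4|/(4|u|).
Require δ ≤ 2 so that |u| > 4 − 2 = 2, hence 4|u| > 8.
Then |6/u + 3/2| < 6|u + 4|/8, which is < ε when |u + 4| < (4/3)ε.
Take δ = min(2, (4/3)ε). Then 0 < |u + 4| < δ gives both |u + 4| < 2 and |u + 4| < (4/3)ε, so |6/u + 3/2| < ε.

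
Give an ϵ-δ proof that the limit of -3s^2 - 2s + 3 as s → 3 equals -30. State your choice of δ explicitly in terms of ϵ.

Fix ϵ > 0. We want δ > 0 such that 0 < |s − 3| < δ implies |(-3s^2 - 2s + 3) + 30| < ϵ.
(-3s^2 - 2s + 3) + 30 = -3s^2 - 2s + 33 = (s − 3)(-3s - 11).
So |(-3s^2 - 2s + 3) + 30| = |s − 3|·|-3s - 11|.
Assume first that |s − 3| < 2, so |s| < 5. Then |-3s - 11| ≤ 3·5 + 11 = 26.
Hence |(-3s^2 - 2s + 3) + 30| ≤ 26|s − 3| < ϵ provided |s − 3| < ϵ/26.
Choosing δ = min(2, ϵ/26) ensures both conditions, hence |(-3s^2 - 2s + 3) + 30| < ϵ.

δ = min(2, ϵ/26)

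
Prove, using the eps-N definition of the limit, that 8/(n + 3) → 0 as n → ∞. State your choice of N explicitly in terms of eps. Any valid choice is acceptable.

N = 8/eps

Let eps > 0 be given. For n ≥ 1, |8/(n + 3) − 0| = 8/(n + 3) ≤ 8/n.
We need 8/n < eps, i.e. n > 8/eps.
Take N = 8/eps. If n > N then |8/(n + 3)| ≤ 8/n < eps.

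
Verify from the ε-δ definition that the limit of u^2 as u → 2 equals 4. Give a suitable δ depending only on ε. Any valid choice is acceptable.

δ = min(1, ε/5)

Suppose ε > 0. We seek δ > 0 with 0 < |u − 2| < δ ⇒ |u^2 − 4| < ε.
Factor: u^2 − 4 = (u − 2)(u + 2), so |u^2 − 4| = |u − 2|·|u + 2|.
Impose δ ≤ 1 so that |u| < 3; then |u + 2| ≤ 5.
Hence |u^2 − 4| ≤ 5|u − 2|, which is < ε once |u − 2| < ε/5.
Take δ = min(1, ε/5). If 0 < |u − 2| < δ then both bounds hold and |u^2 − 4| ≤ 5|u − 2| < 5·(ε/5) = ε.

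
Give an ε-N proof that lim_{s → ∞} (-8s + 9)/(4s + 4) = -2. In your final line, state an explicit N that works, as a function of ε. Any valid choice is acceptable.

Fix ε > 0. We seek N > 0 such that s > N implies |(-8s + 9)/(4s + 4) + 2| < ε.
(-8s + 9)/(4s + 4) + 2 = (4(-8s + 9) − (-8)(4s + 4)) / (4(4s + 4)) = 68/(4(4s + 4)).
For s > 0 we have 4s + 4 > 4s, so |(-8s + 9)/(4s + 4) + 2| = 68/(4(4s + 4)) < 68/(4·4s) = (17/4)/s.
Thus |(-8s + 9)/(4s + 4) + 2| < ε whenever s > (17/4)/ε.
Take N = (17/4)/ε. If s > N then |(-8s + 9)/(4s + 4) + 2| < (17/4)/s < ε.

N = (17/4)/ε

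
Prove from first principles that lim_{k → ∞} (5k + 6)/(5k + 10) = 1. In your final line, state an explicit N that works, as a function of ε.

N = (4/5)/ε

Let ε > 0 be given. For k ≥ 1, |(5k + 6)/(5k + 10) − 1| = |-20|/(5(5k + 10)) = 20/(5(5k + 10)).
Since 5k + 10 ≥ 5k for k ≥ 1, this is ≤ 20/(5·5k) = (4/5)/k.
So |(5k + 6)/(5k + 10) − 1| < ε whenever k > (4/5)/ε.
Take N = (4/5)/ε. If k > N then |(5k + 6)/(5k + 10) − 1| ≤ (4/5)/k < ε.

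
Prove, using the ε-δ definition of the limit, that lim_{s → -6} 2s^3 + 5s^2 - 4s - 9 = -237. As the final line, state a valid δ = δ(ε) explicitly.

δ = min(2, ε/222)

Let ε > 0 be given. We want δ > 0 such that 0 < |s + 6| < δ implies |(2s^3 + 5s^2 - 4s - 9) + 237| < ε.
(2s^3 + 5s^2 - 4s - 9) + 237 = 2s^3 + 5s^2 - 4s + 228 = (s + 6)(2s^2 - 7s + 38).
So |(2s^3 + 5s^2 - 4s - 9) + 237| = |s + 6|·|2s^2 - 7s + 38|.
Assume first that |s + 6| < 2, so |s| < 8. Then |2s^2 - 7s + 38| ≤ 2·8^2 + 7·8 + 38 = 222.
Hence |(2s^3 + 5s^2 - 4s - 9) + 237| ≤ 222|s + 6| < ε provided |s + 6| < ε/222.
Choosing δ = min(2, ε/222) ensures both conditions, hence |(2s^3 + 5s^2 - 4s - 9) + 237| < ε.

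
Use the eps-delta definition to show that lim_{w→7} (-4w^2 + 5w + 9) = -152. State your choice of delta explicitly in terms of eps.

Let eps > 0. We want delta > 0 such that 0 < |w − 7| < delta implies |(-4w^2 + 5w + 9) + 152| < eps.
(-4w^2 + 5w + 9) + 152 = -4w^2 + 5w + 161 = (w − 7)(-4w - 23).
So |(-4w^2 + 5w + 9) + 152| = |w − 7|·|-4w - 23|.
Assume first that |w − 7| < 1, so |w| < 8. Then |-4w - 23| ≤ 4·8 + 23 = 55.
Hence |(-4w^2 + 5w + 9) + 152| ≤ 55|w − 7| < eps provided |w − 7| < eps/55.
Choosing delta = min(1, eps/55) ensures both conditions, hence |(-4w^2 + 5w + 9) + 152| < eps.

delta = min(1, eps/55)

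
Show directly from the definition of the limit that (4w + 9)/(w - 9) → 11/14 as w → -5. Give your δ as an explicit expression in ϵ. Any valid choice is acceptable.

Fix ϵ > 0. We want δ > 0 with 0 < |w + 5| < δ ⇒ |(4w + 9)/(w - 9) − (11/14)| < ϵ.
Combining over a common denominator, (4w + 9)/(w - 9) − (11/14) = [(4w + 9)·(-14) − (-11)·(w - 9)] / [(-14)·(w - 9)] = -45(w + 5) / ((-14)(w - 9)).
So |(4w + 9)/(w - 9) − (11/14)| = 45|w + 5| / (14·|w − 9|).
Restrict δ ≤ 7. Then |w + 5| < 7 gives |w − 9| = |(w + 5) + (-14)| ≥ 14 − 7 = 7.
Hence |(4w + 9)/(w - 9) − (11/14)| < 45|w + 5|/(14·7) = (45/98)|w + 5|, which is < ϵ once |w + 5| < (98/45)ϵ.
Take δ = min(7, (98/45)ϵ). Then 0 < |w + 5| < δ forces both bounds, so |(4w + 9)/(w - 9) − (11/14)| < ϵ.

δ = min(7, (98/45)ϵ)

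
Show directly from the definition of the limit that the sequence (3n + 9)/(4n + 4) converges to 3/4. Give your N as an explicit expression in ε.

Suppose ε > 0. For n ≥ 1, |(3n + 9)/(4n + 4) − (3/4)| = |24|/(4(4n + 4)) = 24/(4(4n + 4)).
Since 4n + 4 ≥ 4n for n ≥ 1, this is ≤ 24/(4·4n) = (3/2)/n.
So |(3n + 9)/(4n + 4) − (3/4)| < ε whenever n > (3/2)/ε.
Take N = (3/2)/ε. If n > N then |(3n + 9)/(4n + 4) − (3/4)| ≤ (3/2)/n < ε.

N = (3/2)/ε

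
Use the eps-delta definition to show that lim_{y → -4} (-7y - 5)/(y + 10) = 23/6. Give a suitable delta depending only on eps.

delta = min(3, (18/65)eps)

Fix eps > 0. We want delta > 0 with 0 < |y + 4| < delta ⇒ |(-7y - 5)/(y + 10) − (23/6)| < eps.
Combining over a common denominator, (-7y - 5)/(y + 10) − (23/6) = [(-7y - 5)·6 − 23·(y + 10)] / [6·(y + 10)] = -65(y + 4) / (6(y + 10)).
So |(-7y - 5)/(y + 10) − (23/6)| = 65|y + 4| / (6·|y + 10|).
Require delta ≤ 3, so |y + 10| ≥ |6| − |y + 4| > 6 − 3 = 3.
Hence |(-7y - 5)/(y + 10) − (23/6)| < 65|y + 4|/(6·3) = (65/18)|y + 4|, which is < eps once |y + 4| < (18/65)eps.
Take delta = min(3, (18/65)eps). Then 0 < |y + 4| < delta forces both bounds, so |(-7y - 5)/(y + 10) − (23/6)| < eps.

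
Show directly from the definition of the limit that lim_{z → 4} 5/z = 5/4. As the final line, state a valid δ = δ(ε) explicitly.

Let ε > 0 be given. We seek δ > 0 such that 0 < |z − 4| < δ implies |5/z − (5/4)| < ε.
|5/z − (5/4)| = 5·|4 − z|/(4·|z|) = 5|z − 4|/(4|z|).
Require δ ≤ 2 so that |z| > 4 − 2 = 2, hence 4|z| > 8.
Then |5/z − (5/4)| < 5|z − 4|/8, which is < ε when |z − 4| < (8/5)ε.
Take δ = min(2, (8/5)ε). Then 0 < |z − 4| < δ gives both |z − 4| < 2 and |z − 4| < (8/5)ε, so |5/z − (5/4)| < ε.

δ = min(2, (8/5)ε)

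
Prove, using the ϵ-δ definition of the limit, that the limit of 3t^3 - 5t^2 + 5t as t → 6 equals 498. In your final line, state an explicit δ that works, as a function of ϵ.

Let ϵ > 0 be given. We want δ > 0 such that 0 < |t − 6| < δ implies |(3t^3 - 5t^2 + 5t) − 498| < ϵ.
(3t^3 - 5t^2 + 5t) − 498 = 3t^3 - 5t^2 + 5t - 498 = (t − 6)(3t^2 + 13t + 83).
So |(3t^3 - 5t^2 + 5t) − 498| = |t − 6|·|3t^2 + 13t + 83|.
Assume first that |t − 6| < 2, so |t| < 8. Then |3t^2 + 13t + 83| ≤ 3·8^2 + 13·8 + 83 = 379.
Hence |(3t^3 - 5t^2 + 5t) − 498| ≤ 379|t − 6| < ϵ provided |t − 6| < ϵ/379.
Take δ = min(2, ϵ/379). Then 0 < |t − 6| < δ gives both |t − 6| < 2 and |t − 6| < ϵ/379, so |(3t^3 - 5t^2 + 5t) − 498| < ϵ.

δ = min(2, ϵ/379)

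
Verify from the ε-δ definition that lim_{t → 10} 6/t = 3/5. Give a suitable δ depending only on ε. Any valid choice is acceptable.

δ = min(5, (25/3)ε)

Fix ε > 0. We seek δ > 0 such that 0 < |t − 10| < δ implies |6/t − (3/5)| < ε.
|6/t − (3/5)| = 6·|10 − t|/(10·|t|) = 6|t − 10|/(10|t|).
Restrict δ ≤ 5. Then |t − 10| < 5 gives |t| > 5, so 10|t| > 50.
Then |6/t − (3/5)| < 6|t − 10|/50, which is < ε when |t − 10| < (25/3)ε.
Take δ = min(5, (25/3)ε). Then 0 < |t − 10| < δ gives both |t − 10| < 5 and |t − 10| < (25/3)ε, so |6/t − (3/5)| < ε.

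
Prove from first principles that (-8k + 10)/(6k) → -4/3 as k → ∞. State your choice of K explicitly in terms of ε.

Let ε > 0. For k ≥ 1, |(-8k + 10)/(6k) + 4/3| = |60|/(6(6k)) = 60/(6(6k)).
Since 6k ≥ 6k for k ≥ 1, this is ≤ 60/(6·6k) = (5/3)/k.
So |(-8k + 10)/(6k) + 4/3| < ε whenever k > (5/3)/ε.
Take K = (5/3)/ε. If k > K then |(-8k + 10)/(6k) + 4/3| ≤ (5/3)/k < ε.

K = (5/3)/ε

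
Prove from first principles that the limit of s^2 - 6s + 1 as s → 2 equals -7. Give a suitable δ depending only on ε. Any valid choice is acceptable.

δ = min(2, ε/8)

Fix ε > 0. We want δ > 0 such that 0 < |s − 2| < δ implies |(s^2 - 6s + 1) + 7| < ε.
(s^2 - 6s + 1) + 7 = s^2 - 6s + 8 = (s − 2)(s - 4).
So |(s^2 - 6s + 1) + 7| = |s − 2|·|s - 4|.
Require δ ≤ 2. Then |s − 2| < 2 gives |s| < 4, and by the triangle inequality |s - 4| ≤ 4 + 4 = 8.
Hence |(s^2 - 6s + 1) + 7| ≤ 8|s − 2| < ε provided |s − 2| < ε/8.
Choosing δ = min(2, ε/8) ensures both conditions, hence |(s^2 - 6s + 1) + 7| < ε.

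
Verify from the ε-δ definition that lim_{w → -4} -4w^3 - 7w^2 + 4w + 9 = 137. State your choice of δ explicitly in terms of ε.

Let ε > 0. We want δ > 0 such that 0 < |w + 4| < δ implies |(-4w^3 - 7w^2 + 4w + 9) − 137| < ε.
(-4w^3 - 7w^2 + 4w + 9) − 137 = -4w^3 - 7w^2 + 4w - 128 = (w + 4)(-4w^2 + 9w - 32).
So |(-4w^3 - 7w^2 + 4w + 9) − 137| = |w + 4|·|-4w^2 + 9w - 32|.
Assume first that |w + 4| < 2, so |w| < 6. Then |-4w^2 + 9w - 32| ≤ 4·6^2 + 9·6 + 32 = 230.
Hence |(-4w^3 - 7w^2 + 4w + 9) − 137| ≤ 230|w + 4| < ε provided |w + 4| < ε/230.
Take δ = min(2, ε/230). Then 0 < |w + 4| < δ gives both |w + 4| < 2 and |w + 4| < ε/230, so |(-4w^3 - 7w^2 + 4w + 9) − 137| < ε.

δ = min(2, ε/230)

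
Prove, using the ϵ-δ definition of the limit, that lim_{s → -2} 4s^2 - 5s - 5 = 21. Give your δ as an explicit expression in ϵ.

Let ϵ > 0. We want δ > 0 such that 0 < |s + 2| < δ implies |(4s^2 - 5s - 5) − 21| < ϵ.
(4s^2 - 5s - 5) − 21 = 4s^2 - 5s - 26 = (s + 2)(4s - 13).
So |(4s^2 - 5s - 5) − 21| = |s + 2|·|4s - 13|.
Require δ ≤ 1. Then |s + 2| < 1 gives |s| < 3, and by the triangle inequality |4s - 13| ≤ 4·3 + 13 = 25.
Hence |(4s^2 - 5s - 5) − 21| ≤ 25|s + 2| < ϵ provided |s + 2| < ϵ/25.
Choosing δ = min(1, ϵ/25) ensures both conditions, hence |(4s^2 - 5s - 5) − 21| < ϵ.

δ = min(1, ϵ/25)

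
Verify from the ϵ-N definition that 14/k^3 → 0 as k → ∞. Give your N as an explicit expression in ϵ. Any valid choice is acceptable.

Let ϵ > 0 be given. For k ≥ 1, |14/k^3 − 0| = 14/k^3.
14/k^3 < ϵ ⇔ k^3 > 14/ϵ ⇔ k > (14/ϵ)^{1/3}.
Take N = (14/ϵ)^{1/3}. Then k > N implies 14/k^3 < ϵ.

N = (14/ϵ)^{1/3}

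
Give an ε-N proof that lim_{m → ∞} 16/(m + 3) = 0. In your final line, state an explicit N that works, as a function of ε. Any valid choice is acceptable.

Suppose ε > 0. For m ≥ 1, |16/(m + 3) − 0| = 16/(m + 3) ≤ 16/m.
We need 16/m < ε, i.e. m > 16/ε.
Take N = 16/ε. If m > N then |16/(m + 3)| ≤ 16/m < ε.

N = 16/ε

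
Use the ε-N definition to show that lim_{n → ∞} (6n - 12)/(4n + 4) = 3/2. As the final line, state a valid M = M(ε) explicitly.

M = (9/2)/ε

Fix ε > 0. For n ≥ 1, |(6n - 12)/(4n + 4) − (3/2)| = |-72|/(4(4n + 4)) = 72/(4(4n + 4)).
Since 4n + 4 ≥ 4n for n ≥ 1, this is ≤ 72/(4·4n) = (9/2)/n.
So |(6n - 12)/(4n + 4) − (3/2)| < ε whenever n > (9/2)/ε.
Take M = (9/2)/ε. If n > M then |(6n - 12)/(4n + 4) − (3/2)| ≤ (9/2)/n < ε.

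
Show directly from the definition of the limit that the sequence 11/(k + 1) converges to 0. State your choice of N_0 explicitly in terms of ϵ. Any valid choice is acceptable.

Let ϵ > 0 be given. For k ≥ 1, |11/(k + 1) − 0| = 11/(k + 1) ≤ 11/k.
We need 11/k < ϵ, i.e. k > 11/ϵ.
Take N_0 = 11/ϵ. If k > N_0 then |11/(k + 1)| ≤ 11/k < ϵ.

N_0 = 11/ϵ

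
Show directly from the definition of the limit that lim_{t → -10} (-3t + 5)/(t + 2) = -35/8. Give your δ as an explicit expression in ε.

δ = min(4, (32/11)ε)

Let ε > 0 be given. We want δ > 0 with 0 < |t + 10| < δ ⇒ |(-3t + 5)/(t + 2) + 35/8| < ε.
Combining over a common denominator, (-3t + 5)/(t + 2) + 35/8 = [(-3t + 5)·(-8) − 35·(t + 2)] / [(-8)·(t + 2)] = -11(t + 10) / ((-8)(t + 2)).
So |(-3t + 5)/(t + 2) + 35/8| = 11|t + 10| / (8·|t + 2|).
Restrict δ ≤ 4. Then |t + 10| < 4 gives |t + 2| = |(t + 10) + (-8)| ≥ 8 − 4 = 4.
Hence |(-3t + 5)/(t + 2) + 35/8| < 11|t + 10|/(8·4) = (11/32)|t + 10|, which is < ε once |t + 10| < (32/11)ε.
Take δ = min(4, (32/11)ε). Then 0 < |t + 10| < δ forces both bounds, so |(-3t + 5)/(t + 2) + 35/8| < ε.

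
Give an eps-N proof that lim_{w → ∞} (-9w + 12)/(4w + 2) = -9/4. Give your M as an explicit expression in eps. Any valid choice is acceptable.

Let eps > 0. We seek M > 0 such that w > M implies |(-9w + 12)/(4w + 2) + 9/4| < eps.
(-9w + 12)/(4w + 2) + 9/4 = (4(-9w + 12) − (-9)(4w + 2)) / (4(4w + 2)) = 66/(4(4w + 2)).
For w > 0 we have 4w + 2 > 4w, so |(-9w + 12)/(4w + 2) + 9/4| = 66/(4(4w + 2)) < 66/(4·4w) = (33/8)/w.
Thus |(-9w + 12)/(4w + 2) + 9/4| < eps whenever w > (33/8)/eps.
Take M = (33/8)/eps. If w > M then |(-9w + 12)/(4w + 2) + 9/4| < (33/8)/w < eps.

M = (33/8)/eps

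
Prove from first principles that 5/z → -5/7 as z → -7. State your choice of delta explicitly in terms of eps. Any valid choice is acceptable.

Fix eps > 0. We seek delta > 0 such that 0 < |z + 7| < delta implies |5/z + 5/7| < eps.
|5/z + 5/7| = 5·|-7 − z|/(7·|z|) = 5|z + 7|/(7|z|).
Restrict delta ≤ 7/2. Then |z + 7| < 7/2 gives |z| > 7/2, so 7|z| > 49/2.
Then |5/z + 5/7| < 5|z + 7|/(49/2), which is < eps when |z + 7| < (49/10)eps.
Take delta = min(7/2, (49/10)eps). Then 0 < |z + 7| < delta gives both |z + 7| < 7/2 and |z + 7| < (49/10)eps, so |5/z + 5/7| < eps.

delta = min(7/2, (49/10)eps)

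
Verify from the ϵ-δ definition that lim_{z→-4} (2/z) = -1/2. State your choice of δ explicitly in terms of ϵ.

δ = min(2, 4ϵ)

Fix ϵ > 0. We seek δ > 0 such that 0 < |z + 4| < δ implies |2/z + 1/2| < ϵ.
|2/z + 1/2| = 2·|-4 − z|/(4·|z|) = 2|z + 4|/(4|z|).
Require δ ≤ 2 so that |z| > 4 − 2 = 2, hence 4|z| > 8.
Then |2/z + 1/2| < 2|z + 4|/8, which is < ϵ when |z + 4| < 4ϵ.
Take δ = min(2, 4ϵ). Then 0 < |z + 4| < δ gives both |z + 4| < 2 and |z + 4| < 4ϵ, so |2/z + 1/2| < ϵ.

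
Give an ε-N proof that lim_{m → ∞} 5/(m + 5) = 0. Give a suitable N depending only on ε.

Suppose ε > 0. For m ≥ 1, |5/(m + 5) − 0| = 5/(m + 5) ≤ 5/m.
We need 5/m < ε, i.e. m > 5/ε.
Take N = 5/ε. If m > N then |5/(m + 5)| ≤ 5/m < ε.

N = 5/ε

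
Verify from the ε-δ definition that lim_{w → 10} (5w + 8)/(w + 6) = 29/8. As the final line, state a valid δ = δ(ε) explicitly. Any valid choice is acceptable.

δ = min(8, (64/11)ε)

Let ε > 0. We want δ > 0 with 0 < |w − 10| < δ ⇒ |(5w + 8)/(w + 6) − (29/8)| < ε.
Combining over a common denominator, (5w + 8)/(w + 6) − (29/8) = [(5w + 8)·16 − 58·(w + 6)] / [16·(w + 6)] = 22(w − 10) / (16(w + 6)).
So |(5w + 8)/(w + 6) − (29/8)| = 22|w − 10| / (16·|w + 6|).
Require δ ≤ 8, so |w + 6| ≥ |16| − |w − 10| > 16 − 8 = 8.
Hence |(5w + 8)/(w + 6) − (29/8)| < 22|w − 10|/(16·8) = (11/64)|w − 10|, which is < ε once |w − 10| < (64/11)ε.
Take δ = min(8, (64/11)ε). Then 0 < |w − 10| < δ forces both bounds, so |(5w + 8)/(w + 6) − (29/8)| < ε.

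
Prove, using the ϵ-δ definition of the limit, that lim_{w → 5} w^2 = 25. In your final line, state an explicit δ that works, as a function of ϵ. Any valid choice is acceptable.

Let ϵ > 0. We seek δ > 0 with 0 < |w − 5| < δ ⇒ |w^2 − 25| < ϵ.
Factor: w^2 − 25 = (w − 5)(w + 5), so |w^2 − 25| = |w − 5|·|w + 5|.
Restrict δ ≤ 2. Then |w − 5| < 2 gives |w| < 7, so by the triangle inequality |w + 5| ≤ 7 + 5 = 12.
Hence |w^2 − 25| ≤ 12|w − 5|, which is < ϵ once |w − 5| < ϵ/12.
Take δ = min(2, ϵ/12). If 0 < |w − 5| < δ then both bounds hold and |w^2 − 25| ≤ 12|w − 5| < 12·(ϵ/12) = ϵ.

δ = min(2, ϵ/12)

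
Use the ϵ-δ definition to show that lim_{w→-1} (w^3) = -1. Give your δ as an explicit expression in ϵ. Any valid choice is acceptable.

Let ϵ > 0. We seek δ > 0 with 0 < |w + 1| < δ ⇒ |w^3 + 1| < ϵ.
Factor: w^3 + 1 = (w + 1)(w^2 - w + 1), so |w^3 + 1| = |w + 1|·|w^2 - w + 1|.
Restrict δ ≤ 2. Then |w + 1| < 2 gives |w| < 3, so by the triangle inequality |w^2 - w + 1| ≤ 3^2 + 3 + 1 = 13.
Hence |w^3 + 1| ≤ 13|w + 1|, which is < ϵ once |w + 1| < ϵ/13.
Take δ = min(2, ϵ/13). If 0 < |w + 1| < δ then both bounds hold and |w^3 + 1| ≤ 13|w + 1| < 13·(ϵ/13) = ϵ.

δ = min(2, ϵ/13)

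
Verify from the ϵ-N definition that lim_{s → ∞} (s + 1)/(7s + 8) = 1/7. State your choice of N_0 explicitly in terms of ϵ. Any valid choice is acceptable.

Let ϵ > 0. We seek N_0 > 0 such that s > N_0 implies |(s + 1)/(7s + 8) − (1/7)| < ϵ.
(s + 1)/(7s + 8) − (1/7) = (7(s + 1) − (7s + 8)) / (7(7s + 8)) = -1/(7(7s + 8)).
For s > 0 we have 7s + 8 > 7s, so |(s + 1)/(7s + 8) − (1/7)| = 1/(7(7s + 8)) < 1/(7·7s) = (1/49)/s.
Thus |(s + 1)/(7s + 8) − (1/7)| < ϵ whenever s > (1/49)/ϵ.
Take N_0 = (1/49)/ϵ. If s > N_0 then |(s + 1)/(7s + 8) − (1/7)| < (1/49)/s < ϵ.

N_0 = (1/49)/ϵ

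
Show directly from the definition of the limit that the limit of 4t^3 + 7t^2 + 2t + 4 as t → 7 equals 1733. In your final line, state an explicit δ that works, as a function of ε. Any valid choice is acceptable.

δ = min(1, ε/783)

Let ε > 0. We want δ > 0 such that 0 < |t − 7| < δ implies |(4t^3 + 7t^2 + 2t + 4) − 1733| < ε.
(4t^3 + 7t^2 + 2t + 4) − 1733 = 4t^3 + 7t^2 + 2t - 1729 = (t − 7)(4t^2 + 35t + 247).
So |(4t^3 + 7t^2 + 2t + 4) − 1733| = |t − 7|·|4t^2 + 35t + 247|.
Assume first that |t − 7| < 1, so |t| < 8. Then |4t^2 + 35t + 247| ≤ 4·8^2 + 35·8 + 247 = 783.
Hence |(4t^3 + 7t^2 + 2t + 4) − 1733| ≤ 783|t − 7| < ε provided |t − 7| < ε/783.
Choosing δ = min(1, ε/783) ensures both conditions, hence |(4t^3 + 7t^2 + 2t + 4) − 1733| < ε.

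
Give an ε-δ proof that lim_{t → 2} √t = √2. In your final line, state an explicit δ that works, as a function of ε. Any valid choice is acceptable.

Suppose ε > 0. We want δ > 0 such that 0 < |t − 2| < δ implies |√t − √2| < ε.
Multiplying by the conjugate, |√t − √2| = |t − 2|/(√t + √2).
Restrict δ ≤ 2 so that |t − 2| < 2 forces t > 0, and then √t + √2 > √2.
Hence |√t − √2| < |t − 2|/√2, which is < ε once |t − 2| < √2·ε.
Take δ = min(2, √2·ε). If 0 < |t − 2| < δ then t > 0 and |√t − √2| < |t − 2|/√2 < ε.

δ = min(2, √2·ε)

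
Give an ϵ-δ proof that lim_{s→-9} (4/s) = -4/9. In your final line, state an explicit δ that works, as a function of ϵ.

Fix ϵ > 0. We seek δ > 0 such that 0 < |s + 9| < δ implies |4/s + 4/9| < ϵ.
|4/s + 4/9| = 4·|-9 − s|/(9·|s|) = 4|s + 9|/(9|s|).
Require δ ≤ 9/2 so that |s| > 9 − 9/2 = 9/2, hence 9|s| > 81/2.
Then |4/s + 4/9| < 4|s + 9|/(81/2), which is < ϵ when |s + 9| < (81/8)ϵ.
Take δ = min(9/2, (81/8)ϵ). Then 0 < |s + 9| < δ gives both |s + 9| < 9/2 and |s + 9| < (81/8)ϵ, so |4/s + 4/9| < ϵ.

δ = min(9/2, (81/8)ϵ)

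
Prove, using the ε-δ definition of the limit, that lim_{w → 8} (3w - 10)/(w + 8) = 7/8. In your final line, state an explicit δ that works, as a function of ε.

Let ε > 0 be given. We want δ > 0 with 0 < |w − 8| < δ ⇒ |(3w - 10)/(w + 8) − (7/8)| < ε.
Combining over a common denominator, (3w - 10)/(w + 8) − (7/8) = [(3w - 10)·16 − 14·(w + 8)] / [16·(w + 8)] = 34(w − 8) / (16(w + 8)).
So |(3w - 10)/(w + 8) − (7/8)| = 34|w − 8| / (16·|w + 8|).
Require δ ≤ 8, so |w + 8| ≥ |16| − |w − 8| > 16 − 8 = 8.
Hence |(3w - 10)/(w + 8) − (7/8)| < 34|w − 8|/(16·8) = (17/64)|w − 8|, which is < ε once |w − 8| < (64/17)ε.
Take δ = min(8, (64/17)ε). Then 0 < |w − 8| < δ forces both bounds, so |(3w - 10)/(w + 8) − (7/8)| < ε.

δ = min(8, (64/17)ε)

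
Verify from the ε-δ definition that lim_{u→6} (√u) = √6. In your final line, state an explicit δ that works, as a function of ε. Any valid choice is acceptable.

δ = min(6, √6·ε)

Let ε > 0 be given. We want δ > 0 such that 0 < |u − 6| < δ implies |√u − √6| < ε.
Multiplying by the conjugate, |√u − √6| = |u − 6|/(√u + √6).
Restrict δ ≤ 6 so that |u − 6| < 6 forces u > 0, and then √u + √6 > √6.
Hence |√u − √6| < |u − 6|/√6, which is < ε once |u − 6| < √6·ε.
Take δ = min(6, √6·ε). If 0 < |u − 6| < δ then u > 0 and |√u − √6| < |u − 6|/√6 < ε.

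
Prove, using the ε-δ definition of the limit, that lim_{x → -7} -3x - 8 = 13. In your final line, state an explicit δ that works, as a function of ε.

δ = ε/3

Suppose ε > 0. We need δ > 0 so that 0 < |x + 7| < δ implies |(-3x - 8) − 13| < ε.
Since (-3x - 8) − 13 = -3(x + 7), we have |(-3x - 8) − 13| = 3|x + 7|.
Thus it suffices that |x + 7| < ε/3.
Choosing δ = ε/3 gives |(-3x - 8) − 13| = 3|x + 7| < ε whenever |x + 7| < δ.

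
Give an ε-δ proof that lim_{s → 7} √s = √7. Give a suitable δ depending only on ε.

Let ε > 0 be given. We want δ > 0 such that 0 < |s − 7| < δ implies |√s − √7| < ε.
Multiplying by the conjugate, |√s − √7| = |s − 7|/(√s + √7).
Restrict δ ≤ 7 so that |s − 7| < 7 forces s > 0, and then √s + √7 > √7.
Hence |√s − √7| < |s − 7|/√7, which is < ε once |s − 7| < √7·ε.
Take δ = min(7, √7·ε). If 0 < |s − 7| < δ then s > 0 and |√s − √7| < |s − 7|/√7 < ε.

δ = min(7, √7·ε)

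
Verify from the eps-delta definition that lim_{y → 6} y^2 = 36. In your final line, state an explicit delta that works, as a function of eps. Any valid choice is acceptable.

Let eps > 0. We seek delta > 0 with 0 < |y − 6| < delta ⇒ |y^2 − 36| < eps.
Factor: y^2 − 36 = (y − 6)(y + 6), so |y^2 − 36| = |y − 6|·|y + 6|.
Restrict delta ≤ 1. Then |y − 6| < 1 gives |y| < 7, so by the triangle inequality |y + 6| ≤ 7 + 6 = 13.
Hence |y^2 − 36| ≤ 13|y − 6|, which is < eps once |y − 6| < eps/13.
Take delta = min(1, eps/13). If 0 < |y − 6| < delta then both bounds hold and |y^2 − 36| ≤ 13|y − 6| < 13·(eps/13) = eps.

delta = min(1, eps/13)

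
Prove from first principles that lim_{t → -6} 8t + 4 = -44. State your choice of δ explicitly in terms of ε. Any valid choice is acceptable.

Suppose ε > 0. We need δ > 0 so that 0 < |t + 6| < δ implies |(8t + 4) + 44| < ε.
Since (8t + 4) + 44 = 8(t + 6), we have |(8t + 4) + 44| = 8|t + 6|.
So 8|t + 6| < ε exactly when |t + 6| < ε/8.
Choosing δ = ε/8 gives |(8t + 4) + 44| = 8|t + 6| < ε whenever |t + 6| < δ.

δ = ε/8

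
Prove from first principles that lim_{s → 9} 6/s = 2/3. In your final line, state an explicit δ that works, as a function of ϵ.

Let ϵ > 0 be given. We seek δ > 0 such that 0 < |s − 9| < δ implies |6/s − (2/3)| < ϵ.
|6/s − (2/3)| = 6·|9 − s|/(9·|s|) = 6|s − 9|/(9|s|).
Restrict δ ≤ 9/2. Then |s − 9| < 9/2 gives |s| > 9/2, so 9|s| > 81/2.
Then |6/s − (2/3)| < 6|s − 9|/(81/2), which is < ϵ when |s − 9| < (27/4)ϵ.
Take δ = min(9/2, (27/4)ϵ). Then 0 < |s − 9| < δ gives both |s − 9| < 9/2 and |s − 9| < (27/4)ϵ, so |6/s − (2/3)| < ϵ.

δ = min(9/2, (27/4)ϵ)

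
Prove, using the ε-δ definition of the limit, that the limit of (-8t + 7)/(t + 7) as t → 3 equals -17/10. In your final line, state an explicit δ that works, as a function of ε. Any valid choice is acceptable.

Fix ε > 0. We want δ > 0 with 0 < |t − 3| < δ ⇒ |(-8t + 7)/(t + 7) + 17/10| < ε.
Combining over a common denominator, (-8t + 7)/(t + 7) + 17/10 = [(-8t + 7)·10 − (-17)·(t + 7)] / [10·(t + 7)] = -63(t − 3) / (10(t + 7)).
So |(-8t + 7)/(t + 7) + 17/10| = 63|t − 3| / (10·|t + 7|).
Require δ ≤ 5, so |t + 7| ≥ |10| − |t − 3| > 10 − 5 = 5.
Hence |(-8t + 7)/(t + 7) + 17/10| < 63|t − 3|/(10·5) = (63/50)|t − 3|, which is < ε once |t − 3| < (50/63)ε.
Take δ = min(5, (50/63)ε). Then 0 < |t − 3| < δ forces both bounds, so |(-8t + 7)/(t + 7) + 17/10| < ε.

δ = min(5, (50/63)ε)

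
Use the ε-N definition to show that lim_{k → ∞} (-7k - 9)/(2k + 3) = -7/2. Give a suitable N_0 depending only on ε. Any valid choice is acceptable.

Let ε > 0 be given. For k ≥ 1, |(-7k - 9)/(2k + 3) + 7/2| = |3|/(2(2k + 3)) = 3/(2(2k + 3)).
Since 2k + 3 ≥ 2k for k ≥ 1, this is ≤ 3/(2·2k) = (3/4)/k.
So |(-7k - 9)/(2k + 3) + 7/2| < ε whenever k > (3/4)/ε.
Take N_0 = (3/4)/ε. If k > N_0 then |(-7k - 9)/(2k + 3) + 7/2| ≤ (3/4)/k < ε.

N_0 = (3/4)/ε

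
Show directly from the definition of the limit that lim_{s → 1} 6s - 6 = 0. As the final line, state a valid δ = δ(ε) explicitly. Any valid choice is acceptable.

δ = ε/6

Fix ε > 0. We need δ > 0 so that 0 < |s − 1| < δ implies |(6s - 6)| < ε.
Since (6s - 6) = 6(s − 1), we have |(6s - 6)| = 6|s − 1|.
Thus it suffices that |s − 1| < ε/6.
Take δ = ε/6. If 0 < |s − 1| < δ then |(6s - 6)| = 6|s − 1| < 6·(ε/6) = ε.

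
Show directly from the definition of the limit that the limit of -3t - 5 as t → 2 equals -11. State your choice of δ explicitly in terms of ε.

Let ε > 0. We need δ > 0 so that 0 < |t − 2| < δ implies |(-3t - 5) + 11| < ε.
Since (-3t - 5) + 11 = -3(t − 2), we have |(-3t - 5) + 11| = 3|t − 2|.
So 3|t − 2| < ε exactly when |t − 2| < ε/3.
Choosing δ = ε/3 gives |(-3t - 5) + 11| = 3|t − 2| < ε whenever |t − 2| < δ.

δ = ε/3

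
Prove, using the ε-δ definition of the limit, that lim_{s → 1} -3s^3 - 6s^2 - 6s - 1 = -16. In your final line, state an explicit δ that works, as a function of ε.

Suppose ε > 0. We want δ > 0 such that 0 < |s − 1| < δ implies |(-3s^3 - 6s^2 - 6s - 1) + 16| < ε.
(-3s^3 - 6s^2 - 6s - 1) + 16 = -3s^3 - 6s^2 - 6s + 15 = (s − 1)(-3s^2 - 9s - 15).
So |(-3s^3 - 6s^2 - 6s - 1) + 16| = |s − 1|·|-3s^2 - 9s - 15|.
Require δ ≤ 1. Then |s − 1| < 1 gives |s| < 2, and by the triangle inequality |-3s^2 - 9s - 15| ≤ 3·2^2 + 9·2 + 15 = 45.
Hence |(-3s^3 - 6s^2 - 6s - 1) + 16| ≤ 45|s − 1| < ε provided |s − 1| < ε/45.
Choosing δ = min(1, ε/45) ensures both conditions, hence |(-3s^3 - 6s^2 - 6s - 1) + 16| < ε.

δ = min(1, ε/45)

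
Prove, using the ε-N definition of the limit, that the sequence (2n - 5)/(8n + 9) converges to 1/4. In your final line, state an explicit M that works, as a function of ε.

Let ε > 0. For n ≥ 1, |(2n - 5)/(8n + 9) − (1/4)| = |-58|/(8(8n + 9)) = 58/(8(8n + 9)).
Since 8n + 9 ≥ 8n for n ≥ 1, this is ≤ 58/(8·8n) = (29/32)/n.
So |(2n - 5)/(8n + 9) − (1/4)| < ε whenever n > (29/32)/ε.
Take M = (29/32)/ε. If n > M then |(2n - 5)/(8n + 9) − (1/4)| ≤ (29/32)/n < ε.

M = (29/32)/ε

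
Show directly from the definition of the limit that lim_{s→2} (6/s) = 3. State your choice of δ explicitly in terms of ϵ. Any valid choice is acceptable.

Let ϵ > 0 be given. We seek δ > 0 such that 0 < |s − 2| < δ implies |6/s − 3| < ϵ.
|6/s − 3| = 6·|2 − s|/(2·|s|) = 6|s − 2|/(2|s|).
Restrict δ ≤ 1. Then |s − 2| < 1 gives |s| > 1, so 2|s| > 2.
Then |6/s − 3| < 6|s − 2|/2, which is < ϵ when |s − 2| < (1/3)ϵ.
Take δ = min(1, (1/3)ϵ). Then 0 < |s − 2| < δ gives both |s − 2| < 1 and |s − 2| < (1/3)ϵ, so |6/s − 3| < ϵ.

δ = min(1, (1/3)ϵ)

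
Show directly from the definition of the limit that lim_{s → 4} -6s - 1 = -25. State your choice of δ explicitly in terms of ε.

Let ε > 0 be given. We need δ > 0 so that 0 < |s − 4| < δ implies |(-6s - 1) + 25| < ε.
|(-6s - 1) + 25| = |-6s + 24| = 6|s − 4|.
Thus it suffices that |s − 4| < ε/6.
Choosing δ = ε/6 gives |(-6s - 1) + 25| = 6|s − 4| < ε whenever |s − 4| < δ.

δ = ε/6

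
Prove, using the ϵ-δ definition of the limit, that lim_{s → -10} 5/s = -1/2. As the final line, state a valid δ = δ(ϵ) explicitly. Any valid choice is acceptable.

δ = min(5, 10ϵ)

Let ϵ > 0 be given. We seek δ > 0 such that 0 < |s + 10| < δ implies |5/s + 1/2| < ϵ.
|5/s + 1/2| = 5·|-10 − s|/(10·|s|) = 5|s + 10|/(10|s|).
Require δ ≤ 5 so that |s| > 10 − 5 = 5, hence 10|s| > 50.
Then |5/s + 1/2| < 5|s + 10|/50, which is < ϵ when |s + 10| < 10ϵ.
Take δ = min(5, 10ϵ). Then 0 < |s + 10| < δ gives both |s + 10| < 5 and |s + 10| < 10ϵ, so |5/s + 1/2| < ϵ.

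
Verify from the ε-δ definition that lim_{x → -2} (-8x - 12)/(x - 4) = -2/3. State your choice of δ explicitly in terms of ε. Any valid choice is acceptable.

δ = min(3, (9/22)ε)

Let ε > 0 be given. We want δ > 0 with 0 < |x + 2| < δ ⇒ |(-8x - 12)/(x - 4) + 2/3| < ε.
Combining over a common denominator, (-8x - 12)/(x - 4) + 2/3 = [(-8x - 12)·(-6) − 4·(x - 4)] / [(-6)·(x - 4)] = 44(x + 2) / ((-6)(x - 4)).
So |(-8x - 12)/(x - 4) + 2/3| = 44|x + 2| / (6·|x − 4|).
Require δ ≤ 3, so |x − 4| ≥ |-6| − |x + 2| > 6 − 3 = 3.
Hence |(-8x - 12)/(x - 4) + 2/3| < 44|x + 2|/(6·3) = (22/9)|x + 2|, which is < ε once |x + 2| < (9/22)ε.
Take δ = min(3, (9/22)ε). Then 0 < |x + 2| < δ forces both bounds, so |(-8x - 12)/(x - 4) + 2/3| < ε.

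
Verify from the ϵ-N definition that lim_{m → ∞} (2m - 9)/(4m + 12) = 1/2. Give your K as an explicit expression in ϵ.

Fix ϵ > 0. For m ≥ 1, |(2m - 9)/(4m + 12) − (1/2)| = |-60|/(4(4m + 12)) = 60/(4(4m + 12)).
Since 4m + 12 ≥ 4m for m ≥ 1, this is ≤ 60/(4·4m) = (15/4)/m.
So |(2m - 9)/(4m + 12) − (1/2)| < ϵ whenever m > (15/4)/ϵ.
Take K = (15/4)/ϵ. If m > K then |(2m - 9)/(4m + 12) − (1/2)| ≤ (15/4)/m < ϵ.

K = (15/4)/ϵ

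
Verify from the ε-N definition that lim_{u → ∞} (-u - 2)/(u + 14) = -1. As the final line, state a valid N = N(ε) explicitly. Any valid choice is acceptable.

N = 12/ε

Let ε > 0 be given. We seek N > 0 such that u > N implies |(-u - 2)/(u + 14) + 1| < ε.
(-u - 2)/(u + 14) + 1 = ((-u - 2) − (-1)(u + 14)) / ((u + 14)) = 12/((u + 14)).
For u > 0 we have u + 14 > u, so |(-u - 2)/(u + 14) + 1| = 12/((u + 14)) < 12/(u) = 12/u.
Thus |(-u - 2)/(u + 14) + 1| < ε whenever u > 12/ε.
Take N = 12/ε. If u > N then |(-u - 2)/(u + 14) + 1| < 12/u < ε.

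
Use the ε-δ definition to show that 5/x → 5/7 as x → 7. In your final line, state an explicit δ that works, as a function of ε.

Let ε > 0. We seek δ > 0 such that 0 < |x − 7| < δ implies |5/x − (5/7)| < ε.
|5/x − (5/7)| = 5·|7 − x|/(7·|x|) = 5|x − 7|/(7|x|).
Restrict δ ≤ 7/2. Then |x − 7| < 7/2 gives |x| > 7/2, so 7|x| > 49/2.
Then |5/x − (5/7)| < 5|x − 7|/(49/2), which is < ε when |x − 7| < (49/10)ε.
Take δ = min(7/2, (49/10)ε). Then 0 < |x − 7| < δ gives both |x − 7| < 7/2 and |x − 7| < (49/10)ε, so |5/x − (5/7)| < ε.

δ = min(7/2, (49/10)ε)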